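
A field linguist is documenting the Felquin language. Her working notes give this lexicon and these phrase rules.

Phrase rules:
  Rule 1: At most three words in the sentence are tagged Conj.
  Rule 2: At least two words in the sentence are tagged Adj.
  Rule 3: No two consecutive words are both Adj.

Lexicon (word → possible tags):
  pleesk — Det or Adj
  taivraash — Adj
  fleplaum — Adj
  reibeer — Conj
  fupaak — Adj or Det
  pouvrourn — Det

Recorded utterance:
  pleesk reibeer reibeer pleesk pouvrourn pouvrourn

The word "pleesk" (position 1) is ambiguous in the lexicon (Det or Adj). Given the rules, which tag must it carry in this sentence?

Candidates per position — 1:pleesk {Det,Adj}; 2:reibeer {Conj}; 3:reibeer {Conj}; 4:pleesk {Det,Adj}; 5:pouvrourn {Det}; 6:pouvrourn {Det}.
Position 1: tagging it Det would leave rule 2 unsatisfiable, so it must be Adj.
Position 4: tagging it Det would leave rule 2 unsatisfiable, so it must be Adj.
The unique satisfying tagging is: Adj Conj Conj Adj Det Det.
Check: rule 1 ok; rule 2 ok; rule 3 ok.

Adj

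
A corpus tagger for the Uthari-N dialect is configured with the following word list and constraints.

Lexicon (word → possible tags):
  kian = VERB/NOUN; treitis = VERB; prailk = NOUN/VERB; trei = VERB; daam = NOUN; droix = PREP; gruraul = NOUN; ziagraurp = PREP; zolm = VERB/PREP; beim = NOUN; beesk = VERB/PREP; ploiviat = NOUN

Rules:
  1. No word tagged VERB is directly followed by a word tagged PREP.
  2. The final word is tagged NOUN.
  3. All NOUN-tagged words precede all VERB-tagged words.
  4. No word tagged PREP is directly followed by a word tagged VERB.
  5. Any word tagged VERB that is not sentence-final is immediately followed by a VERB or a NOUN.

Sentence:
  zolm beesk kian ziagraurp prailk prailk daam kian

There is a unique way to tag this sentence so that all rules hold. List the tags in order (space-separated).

Candidates per position — 1:zolm {VERB,PREP}; 2:beesk {VERB,PREP}; 3:kian {VERB,NOUN}; 4:ziagraurp {PREP}; 5:prailk {NOUN,VERB}; 6:prailk {NOUN,VERB}; 7:daam {NOUN}; 8:kian {VERB,NOUN}.
Position 1: tagging it VERB would leave rule 3 unsatisfiable, so it must be PREP.
Position 2: tagging it VERB would leave rule 3 unsatisfiable, so it must be PREP.
Position 3: tagging it VERB would leave rule 1 unsatisfiable, so it must be NOUN.
Position 5: tagging it VERB would leave rule 3 unsatisfiable, so it must be NOUN.
Position 6: tagging it VERB would leave rule 3 unsatisfiable, so it must be NOUN.
Position 8: tagging it VERB would leave rule 2 unsatisfiable, so it must be NOUN.
So the tagging must be: PREP PREP NOUN PREP NOUN NOUN NOUN NOUN.
Check: rule 1 holds; rule 2 holds; rule 3 holds; rule 4 holds; rule 5 holds.

PREP PREP NOUN PREP NOUN NOUN NOUN NOUN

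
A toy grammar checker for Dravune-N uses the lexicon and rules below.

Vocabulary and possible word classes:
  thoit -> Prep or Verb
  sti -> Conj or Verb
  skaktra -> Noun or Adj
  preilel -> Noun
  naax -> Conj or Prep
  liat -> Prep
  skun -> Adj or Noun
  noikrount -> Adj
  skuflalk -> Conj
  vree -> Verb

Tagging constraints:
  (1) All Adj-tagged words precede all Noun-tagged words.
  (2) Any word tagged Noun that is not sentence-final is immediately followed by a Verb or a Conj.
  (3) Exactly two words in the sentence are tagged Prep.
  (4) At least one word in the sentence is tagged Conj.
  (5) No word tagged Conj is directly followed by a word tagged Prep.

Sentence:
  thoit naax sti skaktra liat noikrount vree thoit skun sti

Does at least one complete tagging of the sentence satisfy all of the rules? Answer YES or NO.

Candidates per position — 1:thoit {Prep,Verb}; 2:naax {Conj,Prep}; 3:sti {Conj,Verb}; 4:skaktra {Noun,Adj}; 5:liat {Prep}; 6:noikrount {Adj}; 7:vree {Verb}; 8:thoit {Prep,Verb}; 9:skun {Adj,Noun}; 10:sti {Conj,Verb}.
One satisfying assignment: Prep Conj Conj Adj Prep Adj Verb Verb Noun Conj.
Rule-by-rule: rule 1 satisfied; rule 2 satisfied; rule 3 satisfied; rule 4 satisfied; rule 5 satisfied.

YES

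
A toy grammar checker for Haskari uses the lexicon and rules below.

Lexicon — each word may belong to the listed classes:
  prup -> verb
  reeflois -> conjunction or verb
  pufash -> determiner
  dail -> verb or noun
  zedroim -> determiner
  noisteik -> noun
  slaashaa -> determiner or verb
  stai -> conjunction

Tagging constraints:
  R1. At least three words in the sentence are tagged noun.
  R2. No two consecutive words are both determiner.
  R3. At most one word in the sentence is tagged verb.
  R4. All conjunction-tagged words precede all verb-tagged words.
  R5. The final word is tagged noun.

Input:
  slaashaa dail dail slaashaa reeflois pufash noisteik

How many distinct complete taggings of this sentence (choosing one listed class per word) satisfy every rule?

Candidates per position — 1:slaashaa {determiner,verb}; 2:dail {verb,noun}; 3:dail {verb,noun}; 4:slaashaa {determiner,verb}; 5:reeflois {conjunction,verb}; 6:pufash {determiner}; 7:noisteik {noun}.
There are 32 candidate sequences in total.
The sequences that satisfy every rule: determiner noun noun determiner conjunction determiner noun; determiner noun noun determiner verb determiner noun.
Count = 2.

2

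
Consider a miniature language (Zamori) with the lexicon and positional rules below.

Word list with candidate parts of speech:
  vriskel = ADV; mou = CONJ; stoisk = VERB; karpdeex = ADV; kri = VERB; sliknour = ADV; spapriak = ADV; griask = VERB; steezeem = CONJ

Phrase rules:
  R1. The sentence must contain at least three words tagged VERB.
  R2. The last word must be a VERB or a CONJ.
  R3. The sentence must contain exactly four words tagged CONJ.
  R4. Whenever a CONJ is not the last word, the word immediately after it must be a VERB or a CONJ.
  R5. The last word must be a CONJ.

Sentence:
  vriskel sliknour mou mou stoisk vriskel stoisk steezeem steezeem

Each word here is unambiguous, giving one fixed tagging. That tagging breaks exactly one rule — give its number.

1

Fixed tagging: ADV ADV CONJ CONJ VERB ADV VERB CONJ CONJ.
Rule check: R1 ✗, R2 ✓, R3 ✓, R4 ✓, R5 ✓.
Only rule 1 fails.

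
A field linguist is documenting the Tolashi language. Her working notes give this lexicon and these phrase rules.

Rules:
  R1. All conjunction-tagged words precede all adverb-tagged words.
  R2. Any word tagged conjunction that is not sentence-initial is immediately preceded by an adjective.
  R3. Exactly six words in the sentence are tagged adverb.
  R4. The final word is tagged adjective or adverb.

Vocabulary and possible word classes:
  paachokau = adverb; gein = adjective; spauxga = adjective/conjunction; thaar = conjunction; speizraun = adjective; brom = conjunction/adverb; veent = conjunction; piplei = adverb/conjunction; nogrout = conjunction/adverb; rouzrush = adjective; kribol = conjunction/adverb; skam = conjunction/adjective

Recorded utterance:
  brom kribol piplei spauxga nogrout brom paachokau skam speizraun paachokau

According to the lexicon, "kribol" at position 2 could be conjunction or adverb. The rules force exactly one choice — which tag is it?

adverb

Candidates per position — 1:brom {conjunction,adverb}; 2:kribol {conjunction,adverb}; 3:piplei {adverb,conjunction}; 4:spauxga {adjective,conjunction}; 5:nogrout {conjunction,adverb}; 6:brom {conjunction,adverb}; 7:paachokau {adverb}; 8:skam {conjunction,adjective}; 9:speizraun {adjective}; 10:paachokau {adverb}.
At position 2, choosing conjunction makes rule 2 impossible to satisfy; hence adverb.
At position 3, choosing conjunction makes rule 1 impossible to satisfy; hence adverb.
At position 4, choosing conjunction makes rule 1 impossible to satisfy; hence adjective.
At position 5, choosing conjunction makes rule 1 impossible to satisfy; hence adverb.
At position 6, choosing conjunction makes rule 1 impossible to satisfy; hence adverb.
At position 8, choosing conjunction makes rule 1 impossible to satisfy; hence adjective.
At position 1, choosing adverb makes rule 3 impossible to satisfy; hence conjunction.
The only consistent sequence is: conjunction adverb adverb adjective adverb adverb adverb adjective adjective adverb.
Checking: rule 1 satisfied; rule 2 satisfied; rule 3 satisfied; rule 4 satisfied.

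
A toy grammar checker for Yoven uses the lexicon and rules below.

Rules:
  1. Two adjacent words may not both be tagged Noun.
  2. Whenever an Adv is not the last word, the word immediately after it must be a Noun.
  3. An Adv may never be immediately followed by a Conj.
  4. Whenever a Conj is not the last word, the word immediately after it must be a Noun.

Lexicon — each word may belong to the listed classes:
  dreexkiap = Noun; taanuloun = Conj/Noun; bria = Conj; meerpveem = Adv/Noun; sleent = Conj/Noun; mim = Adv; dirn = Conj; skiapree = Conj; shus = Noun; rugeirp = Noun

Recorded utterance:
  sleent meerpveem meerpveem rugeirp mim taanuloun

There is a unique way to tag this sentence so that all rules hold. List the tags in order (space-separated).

Conj Noun Adv Noun Adv Noun

Candidates per position — 1:sleent {Conj,Noun}; 2:meerpveem {Adv,Noun}; 3:meerpveem {Adv,Noun}; 4:rugeirp {Noun}; 5:mim {Adv}; 6:taanuloun {Conj,Noun}.
Position 3: Noun is ruled out by rule 1; that leaves Adv.
Position 6: Conj is ruled out by rule 2; that leaves Noun.
Position 2: Adv is ruled out by rule 2; that leaves Noun.
Position 1: Noun is ruled out by rule 1; that leaves Conj.
So the tagging must be: Conj Noun Adv Noun Adv Noun.
Verifying each rule — rule 1 holds; rule 2 holds; rule 3 holds; rule 4 holds.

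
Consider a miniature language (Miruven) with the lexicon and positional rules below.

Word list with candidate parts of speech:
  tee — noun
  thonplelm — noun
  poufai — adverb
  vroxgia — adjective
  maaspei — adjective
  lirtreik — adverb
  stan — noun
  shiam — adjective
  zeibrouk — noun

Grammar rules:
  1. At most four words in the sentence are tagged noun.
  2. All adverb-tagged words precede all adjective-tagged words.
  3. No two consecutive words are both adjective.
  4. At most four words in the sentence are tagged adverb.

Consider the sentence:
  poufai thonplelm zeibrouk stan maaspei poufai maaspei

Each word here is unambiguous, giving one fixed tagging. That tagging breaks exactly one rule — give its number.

2

Fixed tagging: adverb noun noun noun adjective adverb adjective.
Checking each rule: R1 pass, R2 fail, R3 pass, R4 pass.
Only rule 2 fails.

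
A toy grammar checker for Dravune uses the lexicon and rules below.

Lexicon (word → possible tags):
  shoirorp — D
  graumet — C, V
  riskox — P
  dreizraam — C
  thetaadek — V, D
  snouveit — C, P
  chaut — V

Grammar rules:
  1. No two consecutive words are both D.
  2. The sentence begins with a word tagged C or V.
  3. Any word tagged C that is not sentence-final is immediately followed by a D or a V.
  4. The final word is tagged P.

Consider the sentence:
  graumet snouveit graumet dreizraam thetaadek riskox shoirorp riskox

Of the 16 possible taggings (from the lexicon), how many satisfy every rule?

4

Candidates per position — 1:graumet {C,V}; 2:snouveit {C,P}; 3:graumet {C,V}; 4:dreizraam {C}; 5:thetaadek {V,D}; 6:riskox {P}; 7:shoirorp {D}; 8:riskox {P}.
There are 16 candidate sequences in total.
The sequences that satisfy every rule: V C V C V P D P; V C V C D P D P; V P V C V P D P; V P V C D P D P.
Count = 4.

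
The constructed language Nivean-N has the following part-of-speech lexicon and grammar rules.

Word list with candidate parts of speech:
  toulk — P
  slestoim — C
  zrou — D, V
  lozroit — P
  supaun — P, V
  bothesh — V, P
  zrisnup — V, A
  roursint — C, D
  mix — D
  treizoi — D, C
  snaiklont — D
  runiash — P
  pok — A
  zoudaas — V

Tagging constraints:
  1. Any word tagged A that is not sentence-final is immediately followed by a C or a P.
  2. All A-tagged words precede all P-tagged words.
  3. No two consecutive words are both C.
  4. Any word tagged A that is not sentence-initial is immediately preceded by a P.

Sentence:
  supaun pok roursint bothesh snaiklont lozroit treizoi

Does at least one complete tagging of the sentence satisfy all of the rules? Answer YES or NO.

NO

Candidates per position — 1:supaun {P,V}; 2:pok {A}; 3:roursint {C,D}; 4:bothesh {V,P}; 5:snaiklont {D}; 6:lozroit {P}; 7:treizoi {D,C}.
Every candidate sequence violates at least one rule; no consistent tagging exists.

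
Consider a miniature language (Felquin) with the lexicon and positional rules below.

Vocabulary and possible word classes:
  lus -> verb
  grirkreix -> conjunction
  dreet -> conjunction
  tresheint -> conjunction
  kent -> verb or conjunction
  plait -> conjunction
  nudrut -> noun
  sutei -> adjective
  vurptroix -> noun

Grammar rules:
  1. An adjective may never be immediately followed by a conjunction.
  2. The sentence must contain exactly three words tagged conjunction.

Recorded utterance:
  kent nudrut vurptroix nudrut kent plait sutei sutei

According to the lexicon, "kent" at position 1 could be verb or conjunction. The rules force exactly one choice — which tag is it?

conjunction

Candidates per position — 1:kent {verb,conjunction}; 2:nudrut {noun}; 3:vurptroix {noun}; 4:nudrut {noun}; 5:kent {verb,conjunction}; 6:plait {conjunction}; 7:sutei {adjective}; 8:sutei {adjective}.
At position 1, choosing verb makes rule 2 impossible to satisfy; hence conjunction.
At position 5, choosing verb makes rule 2 impossible to satisfy; hence conjunction.
That leaves exactly one tagging: conjunction noun noun noun conjunction conjunction adjective adjective.
Check: rule 1 holds; rule 2 holds.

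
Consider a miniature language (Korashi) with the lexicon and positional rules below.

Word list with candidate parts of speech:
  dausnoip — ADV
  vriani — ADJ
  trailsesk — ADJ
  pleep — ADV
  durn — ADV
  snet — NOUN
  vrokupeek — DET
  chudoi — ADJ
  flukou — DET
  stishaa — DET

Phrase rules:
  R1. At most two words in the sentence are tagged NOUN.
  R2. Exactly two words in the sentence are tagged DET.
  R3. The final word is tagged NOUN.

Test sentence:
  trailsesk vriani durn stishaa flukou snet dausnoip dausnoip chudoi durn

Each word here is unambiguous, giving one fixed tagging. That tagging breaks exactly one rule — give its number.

Fixed tagging: ADJ ADJ ADV DET DET NOUN ADV ADV ADJ ADV.
Checking each rule: R1 ok, R2 ok, R3 fails.
Only rule 3 fails.

3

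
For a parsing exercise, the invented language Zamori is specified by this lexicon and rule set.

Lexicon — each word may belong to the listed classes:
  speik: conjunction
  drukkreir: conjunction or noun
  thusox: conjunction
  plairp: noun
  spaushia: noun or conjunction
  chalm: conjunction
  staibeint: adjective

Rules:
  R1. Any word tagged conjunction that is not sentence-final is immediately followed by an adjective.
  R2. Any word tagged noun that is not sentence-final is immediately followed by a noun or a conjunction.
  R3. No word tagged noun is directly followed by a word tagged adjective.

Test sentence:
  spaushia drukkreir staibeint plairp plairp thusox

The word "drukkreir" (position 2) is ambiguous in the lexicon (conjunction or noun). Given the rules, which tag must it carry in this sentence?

Candidates per position — 1:spaushia {noun,conjunction}; 2:drukkreir {conjunction,noun}; 3:staibeint {adjective}; 4:plairp {noun}; 5:plairp {noun}; 6:thusox {conjunction}.
Position 1: tagging it conjunction would leave rule 1 unsatisfiable, so it must be noun.
Position 2: tagging it noun would leave rule 2 unsatisfiable, so it must be conjunction.
That leaves exactly one tagging: noun conjunction adjective noun noun conjunction.
Verifying each rule — rule 1 satisfied; rule 2 satisfied; rule 3 satisfied.

conjunction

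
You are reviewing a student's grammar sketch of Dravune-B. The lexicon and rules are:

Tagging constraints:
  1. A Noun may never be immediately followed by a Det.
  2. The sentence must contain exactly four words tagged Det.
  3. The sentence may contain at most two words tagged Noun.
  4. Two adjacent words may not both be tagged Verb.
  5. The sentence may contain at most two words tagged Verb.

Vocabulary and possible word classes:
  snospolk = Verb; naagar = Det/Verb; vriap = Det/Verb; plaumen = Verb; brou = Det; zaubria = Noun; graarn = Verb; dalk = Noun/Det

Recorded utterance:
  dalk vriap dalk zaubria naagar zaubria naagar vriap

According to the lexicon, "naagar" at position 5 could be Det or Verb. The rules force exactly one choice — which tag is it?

Candidates per position — 1:dalk {Noun,Det}; 2:vriap {Det,Verb}; 3:dalk {Noun,Det}; 4:zaubria {Noun}; 5:naagar {Det,Verb}; 6:zaubria {Noun}; 7:naagar {Det,Verb}; 8:vriap {Det,Verb}.
Word 1 cannot be Noun — rule 3 would then fail for every completion. It is Det.
Word 3 cannot be Noun — rule 3 would then fail for every completion. It is Det.
Word 5 cannot be Det — rule 1 would then fail for every completion. It is Verb.
Word 7 cannot be Det — rule 1 would then fail for every completion. It is Verb.
Word 8 cannot be Verb — rule 2 would then fail for every completion. It is Det.
Word 2 cannot be Verb — rule 2 would then fail for every completion. It is Det.
The unique satisfying tagging is: Det Det Det Noun Verb Noun Verb Det.
Checking: rule 1 holds; rule 2 holds; rule 3 holds; rule 4 holds; rule 5 holds.

Verb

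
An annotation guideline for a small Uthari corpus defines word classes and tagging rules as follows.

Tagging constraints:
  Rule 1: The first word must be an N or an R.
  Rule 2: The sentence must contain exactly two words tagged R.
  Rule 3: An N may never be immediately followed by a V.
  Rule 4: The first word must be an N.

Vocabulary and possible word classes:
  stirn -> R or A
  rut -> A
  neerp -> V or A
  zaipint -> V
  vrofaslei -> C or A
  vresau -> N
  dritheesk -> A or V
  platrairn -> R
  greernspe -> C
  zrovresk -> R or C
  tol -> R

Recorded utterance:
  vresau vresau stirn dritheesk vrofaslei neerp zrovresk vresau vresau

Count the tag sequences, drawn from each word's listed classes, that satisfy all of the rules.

Candidates per position — 1:vresau {N}; 2:vresau {N}; 3:stirn {R,A}; 4:dritheesk {A,V}; 5:vrofaslei {C,A}; 6:neerp {V,A}; 7:zrovresk {R,C}; 8:vresau {N}; 9:vresau {N}.
There are 32 candidate sequences in total.
Checking each against the rules leaves 8 sequences.
Count = 8.

8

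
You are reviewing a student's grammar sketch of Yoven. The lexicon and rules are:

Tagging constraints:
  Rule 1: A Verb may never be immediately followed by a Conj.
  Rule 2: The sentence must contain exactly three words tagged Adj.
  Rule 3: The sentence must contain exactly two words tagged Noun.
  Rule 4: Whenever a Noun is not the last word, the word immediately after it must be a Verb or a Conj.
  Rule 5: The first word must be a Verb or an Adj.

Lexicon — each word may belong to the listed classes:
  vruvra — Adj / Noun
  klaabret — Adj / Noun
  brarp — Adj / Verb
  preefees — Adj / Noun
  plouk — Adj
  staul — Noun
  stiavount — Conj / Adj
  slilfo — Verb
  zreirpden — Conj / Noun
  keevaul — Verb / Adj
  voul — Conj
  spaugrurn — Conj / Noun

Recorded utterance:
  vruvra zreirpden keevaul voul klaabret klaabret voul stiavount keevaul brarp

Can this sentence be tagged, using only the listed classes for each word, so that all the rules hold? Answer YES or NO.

NO

Candidates per position — 1:vruvra {Adj,Noun}; 2:zreirpden {Conj,Noun}; 3:keevaul {Verb,Adj}; 4:voul {Conj}; 5:klaabret {Adj,Noun}; 6:klaabret {Adj,Noun}; 7:voul {Conj}; 8:stiavount {Conj,Adj}; 9:keevaul {Verb,Adj}; 10:brarp {Adj,Verb}.
Every candidate sequence violates at least one rule; no consistent tagging exists.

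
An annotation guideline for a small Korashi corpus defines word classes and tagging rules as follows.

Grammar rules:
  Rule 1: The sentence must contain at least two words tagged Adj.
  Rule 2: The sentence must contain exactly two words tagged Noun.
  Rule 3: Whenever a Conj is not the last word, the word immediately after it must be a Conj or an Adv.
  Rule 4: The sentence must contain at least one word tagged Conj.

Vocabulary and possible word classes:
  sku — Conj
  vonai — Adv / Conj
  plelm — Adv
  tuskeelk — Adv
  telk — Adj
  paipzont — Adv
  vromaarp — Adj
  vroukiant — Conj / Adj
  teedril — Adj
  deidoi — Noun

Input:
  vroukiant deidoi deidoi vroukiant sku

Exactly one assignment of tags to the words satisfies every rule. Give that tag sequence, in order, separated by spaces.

Candidates per position — 1:vroukiant {Conj,Adj}; 2:deidoi {Noun}; 3:deidoi {Noun}; 4:vroukiant {Conj,Adj}; 5:sku {Conj}.
Position 1: tagging it Conj would leave rule 1 unsatisfiable, so it must be Adj.
Position 4: tagging it Conj would leave rule 1 unsatisfiable, so it must be Adj.
So the tagging must be: Adj Noun Noun Adj Conj.
Verifying each rule — rule 1 holds; rule 2 holds; rule 3 holds; rule 4 holds.

Adj Noun Noun Adj Conj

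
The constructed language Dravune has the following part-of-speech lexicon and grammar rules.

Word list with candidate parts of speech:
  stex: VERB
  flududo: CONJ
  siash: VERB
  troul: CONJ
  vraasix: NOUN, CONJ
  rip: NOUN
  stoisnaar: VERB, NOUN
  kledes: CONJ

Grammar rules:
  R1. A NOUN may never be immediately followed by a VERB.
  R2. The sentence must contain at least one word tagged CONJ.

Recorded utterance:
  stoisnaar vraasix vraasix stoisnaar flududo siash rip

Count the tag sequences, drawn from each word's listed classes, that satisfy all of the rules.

Candidates per position — 1:stoisnaar {VERB,NOUN}; 2:vraasix {NOUN,CONJ}; 3:vraasix {NOUN,CONJ}; 4:stoisnaar {VERB,NOUN}; 5:flududo {CONJ}; 6:siash {VERB}; 7:rip {NOUN}.
There are 16 candidate sequences in total.
Checking each against the rules leaves 12 sequences.
Count = 12.

12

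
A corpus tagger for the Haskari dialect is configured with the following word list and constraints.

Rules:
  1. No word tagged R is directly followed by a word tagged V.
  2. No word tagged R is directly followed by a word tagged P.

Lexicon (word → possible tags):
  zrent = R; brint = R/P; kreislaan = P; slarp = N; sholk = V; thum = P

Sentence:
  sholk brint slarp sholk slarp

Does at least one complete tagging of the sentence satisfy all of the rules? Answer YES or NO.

YES

Candidates per position — 1:sholk {V}; 2:brint {R,P}; 3:slarp {N}; 4:sholk {V}; 5:slarp {N}.
One satisfying assignment: V R N V N.
Rule-by-rule: rule 1 ok; rule 2 ok.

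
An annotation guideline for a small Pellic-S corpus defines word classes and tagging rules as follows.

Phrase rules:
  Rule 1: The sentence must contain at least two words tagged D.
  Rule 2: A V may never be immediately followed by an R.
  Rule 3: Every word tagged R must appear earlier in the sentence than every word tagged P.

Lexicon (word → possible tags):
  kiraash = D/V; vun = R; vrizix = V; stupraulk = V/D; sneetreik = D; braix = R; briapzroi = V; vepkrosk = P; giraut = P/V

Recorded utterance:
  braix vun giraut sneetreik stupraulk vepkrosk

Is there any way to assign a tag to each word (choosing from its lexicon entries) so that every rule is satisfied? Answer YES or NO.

Candidates per position — 1:braix {R}; 2:vun {R}; 3:giraut {P,V}; 4:sneetreik {D}; 5:stupraulk {V,D}; 6:vepkrosk {P}.
One satisfying assignment: R R P D D P.
Checking: rule 1 holds; rule 2 holds; rule 3 holds.

YES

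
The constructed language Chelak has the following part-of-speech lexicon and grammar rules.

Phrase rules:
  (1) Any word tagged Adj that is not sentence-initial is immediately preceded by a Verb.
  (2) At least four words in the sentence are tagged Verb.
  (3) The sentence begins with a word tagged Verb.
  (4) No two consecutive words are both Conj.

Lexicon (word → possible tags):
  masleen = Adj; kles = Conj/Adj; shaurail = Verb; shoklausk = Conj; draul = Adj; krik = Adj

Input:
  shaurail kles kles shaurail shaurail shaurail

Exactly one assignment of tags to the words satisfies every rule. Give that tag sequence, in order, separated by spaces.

Verb Adj Conj Verb Verb Verb

Candidates per position — 1:shaurail {Verb}; 2:kles {Conj,Adj}; 3:kles {Conj,Adj}; 4:shaurail {Verb}; 5:shaurail {Verb}; 6:shaurail {Verb}.
If word 3 were Adj, no tagging could satisfy rule 1; so word 3 is Conj.
If word 2 were Conj, no tagging could satisfy rule 4; so word 2 is Adj.
The unique satisfying tagging is: Verb Adj Conj Verb Verb Verb.
Rule-by-rule: rule 1 holds; rule 2 holds; rule 3 holds; rule 4 holds.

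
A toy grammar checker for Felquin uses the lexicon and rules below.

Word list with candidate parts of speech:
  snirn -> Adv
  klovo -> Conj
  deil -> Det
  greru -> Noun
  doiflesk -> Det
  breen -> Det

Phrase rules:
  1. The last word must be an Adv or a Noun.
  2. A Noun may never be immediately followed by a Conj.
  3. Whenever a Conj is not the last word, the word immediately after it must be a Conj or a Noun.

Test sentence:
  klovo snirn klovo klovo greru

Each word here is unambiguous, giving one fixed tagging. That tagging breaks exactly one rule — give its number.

Fixed tagging: Conj Adv Conj Conj Noun.
Checking each rule: R1 holds, R2 holds, R3 violated.
Only rule 3 fails.

3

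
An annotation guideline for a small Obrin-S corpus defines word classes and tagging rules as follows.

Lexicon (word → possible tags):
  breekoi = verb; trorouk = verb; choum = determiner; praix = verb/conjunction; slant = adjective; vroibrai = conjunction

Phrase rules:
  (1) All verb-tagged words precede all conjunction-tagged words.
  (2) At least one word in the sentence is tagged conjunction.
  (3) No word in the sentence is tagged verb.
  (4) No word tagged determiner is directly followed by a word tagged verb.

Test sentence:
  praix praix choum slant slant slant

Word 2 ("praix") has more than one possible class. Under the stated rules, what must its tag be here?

Candidates per position — 1:praix {verb,conjunction}; 2:praix {verb,conjunction}; 3:choum {determiner}; 4:slant {adjective}; 5:slant {adjective}; 6:slant {adjective}.
If word 1 were verb, no tagging could satisfy rule 3; so word 1 is conjunction.
If word 2 were verb, no tagging could satisfy rule 1; so word 2 is conjunction.
So the tagging must be: conjunction conjunction determiner adjective adjective adjective.
Checking: rule 1 ✓; rule 2 ✓; rule 3 ✓; rule 4 ✓.

conjunction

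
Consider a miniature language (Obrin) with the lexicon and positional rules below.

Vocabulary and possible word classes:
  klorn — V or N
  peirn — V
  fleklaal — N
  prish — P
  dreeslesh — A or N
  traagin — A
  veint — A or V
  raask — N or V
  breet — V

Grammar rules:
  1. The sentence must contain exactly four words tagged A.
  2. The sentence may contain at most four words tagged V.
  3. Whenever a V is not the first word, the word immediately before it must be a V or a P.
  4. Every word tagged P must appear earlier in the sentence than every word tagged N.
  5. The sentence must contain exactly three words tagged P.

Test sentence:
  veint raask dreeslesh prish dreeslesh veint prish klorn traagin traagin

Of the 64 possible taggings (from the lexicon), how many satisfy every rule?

Candidates per position — 1:veint {A,V}; 2:raask {N,V}; 3:dreeslesh {A,N}; 4:prish {P}; 5:dreeslesh {A,N}; 6:veint {A,V}; 7:prish {P}; 8:klorn {V,N}; 9:traagin {A}; 10:traagin {A}.
There are 64 candidate sequences in total.
Rule 5 cannot be satisfied by any choice of tags from the lexicon.
So there is no consistent tagging.
Count = 0.

0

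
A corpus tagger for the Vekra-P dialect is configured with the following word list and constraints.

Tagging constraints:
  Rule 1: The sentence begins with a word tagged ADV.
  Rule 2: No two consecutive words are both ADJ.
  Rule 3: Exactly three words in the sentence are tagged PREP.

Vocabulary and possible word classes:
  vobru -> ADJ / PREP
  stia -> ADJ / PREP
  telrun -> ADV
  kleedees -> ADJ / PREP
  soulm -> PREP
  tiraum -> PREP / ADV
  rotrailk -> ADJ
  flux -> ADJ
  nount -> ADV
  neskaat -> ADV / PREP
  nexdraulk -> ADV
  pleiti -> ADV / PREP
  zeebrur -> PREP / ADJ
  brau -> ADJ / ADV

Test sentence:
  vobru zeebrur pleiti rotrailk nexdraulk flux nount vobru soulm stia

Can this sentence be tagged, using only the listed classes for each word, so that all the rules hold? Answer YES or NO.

NO

Candidates per position — 1:vobru {ADJ,PREP}; 2:zeebrur {PREP,ADJ}; 3:pleiti {ADV,PREP}; 4:rotrailk {ADJ}; 5:nexdraulk {ADV}; 6:flux {ADJ}; 7:nount {ADV}; 8:vobru {ADJ,PREP}; 9:soulm {PREP}; 10:stia {ADJ,PREP}.
Rule 1 cannot be satisfied by any choice of tags from the lexicon.
So there is no consistent tagging.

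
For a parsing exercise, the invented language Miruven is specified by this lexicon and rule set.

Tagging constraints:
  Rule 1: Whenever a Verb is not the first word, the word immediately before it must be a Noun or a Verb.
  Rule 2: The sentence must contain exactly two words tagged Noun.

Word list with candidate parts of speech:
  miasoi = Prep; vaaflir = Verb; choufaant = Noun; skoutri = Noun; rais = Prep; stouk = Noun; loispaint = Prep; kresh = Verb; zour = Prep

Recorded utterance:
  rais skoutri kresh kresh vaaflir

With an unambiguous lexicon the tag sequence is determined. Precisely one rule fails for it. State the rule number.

Fixed tagging: Prep Noun Verb Verb Verb.
Applying the rules: R1 pass, R2 fail.
Only rule 2 fails.

2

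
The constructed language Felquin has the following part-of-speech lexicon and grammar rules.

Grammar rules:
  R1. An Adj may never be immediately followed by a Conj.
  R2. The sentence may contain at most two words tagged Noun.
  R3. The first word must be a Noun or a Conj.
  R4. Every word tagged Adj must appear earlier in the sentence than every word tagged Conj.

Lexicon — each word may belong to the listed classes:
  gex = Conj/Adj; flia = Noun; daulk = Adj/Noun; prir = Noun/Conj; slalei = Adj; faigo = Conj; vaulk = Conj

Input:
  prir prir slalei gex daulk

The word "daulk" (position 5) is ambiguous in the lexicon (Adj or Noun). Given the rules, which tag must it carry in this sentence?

Candidates per position — 1:prir {Noun,Conj}; 2:prir {Noun,Conj}; 3:slalei {Adj}; 4:gex {Conj,Adj}; 5:daulk {Adj,Noun}.
If word 1 were Conj, no tagging could satisfy rule 4; so word 1 is Noun.
If word 2 were Conj, no tagging could satisfy rule 4; so word 2 is Noun.
If word 4 were Conj, no tagging could satisfy rule 1; so word 4 is Adj.
If word 5 were Noun, no tagging could satisfy rule 2; so word 5 is Adj.
The only consistent sequence is: Noun Noun Adj Adj Adj.
Checking: rule 1 ✓; rule 2 ✓; rule 3 ✓; rule 4 ✓.

Adj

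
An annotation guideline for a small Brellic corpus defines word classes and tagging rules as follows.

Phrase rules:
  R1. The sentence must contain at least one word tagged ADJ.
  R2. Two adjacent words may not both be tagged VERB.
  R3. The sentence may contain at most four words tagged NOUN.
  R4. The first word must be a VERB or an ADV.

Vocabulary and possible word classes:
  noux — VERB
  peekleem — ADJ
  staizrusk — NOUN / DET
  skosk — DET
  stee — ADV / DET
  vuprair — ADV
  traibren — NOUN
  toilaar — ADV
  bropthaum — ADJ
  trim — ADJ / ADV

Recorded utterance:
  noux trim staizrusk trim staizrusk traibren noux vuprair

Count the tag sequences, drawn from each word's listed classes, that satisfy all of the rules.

12

Candidates per position — 1:noux {VERB}; 2:trim {ADJ,ADV}; 3:staizrusk {NOUN,DET}; 4:trim {ADJ,ADV}; 5:staizrusk {NOUN,DET}; 6:traibren {NOUN}; 7:noux {VERB}; 8:vuprair {ADV}.
There are 16 candidate sequences in total.
Checking each against the rules leaves 12 sequences.
Count = 12.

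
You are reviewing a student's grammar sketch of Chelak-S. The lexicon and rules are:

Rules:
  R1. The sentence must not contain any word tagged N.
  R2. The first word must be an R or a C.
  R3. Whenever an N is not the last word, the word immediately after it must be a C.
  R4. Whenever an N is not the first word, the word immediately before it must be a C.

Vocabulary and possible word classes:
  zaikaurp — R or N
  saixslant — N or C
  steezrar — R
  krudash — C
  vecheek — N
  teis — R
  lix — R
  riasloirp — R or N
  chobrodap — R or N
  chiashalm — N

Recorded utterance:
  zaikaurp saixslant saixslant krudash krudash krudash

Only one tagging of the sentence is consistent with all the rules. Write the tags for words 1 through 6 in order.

R C C C C C

Candidates per position — 1:zaikaurp {R,N}; 2:saixslant {N,C}; 3:saixslant {N,C}; 4:krudash {C}; 5:krudash {C}; 6:krudash {C}.
Position 1: tagging it N would leave rule 1 unsatisfiable, so it must be R.
Position 2: tagging it N would leave rule 1 unsatisfiable, so it must be C.
Position 3: tagging it N would leave rule 1 unsatisfiable, so it must be C.
The only consistent sequence is: R C C C C C.
Check: rule 1 satisfied; rule 2 satisfied; rule 3 satisfied; rule 4 satisfied.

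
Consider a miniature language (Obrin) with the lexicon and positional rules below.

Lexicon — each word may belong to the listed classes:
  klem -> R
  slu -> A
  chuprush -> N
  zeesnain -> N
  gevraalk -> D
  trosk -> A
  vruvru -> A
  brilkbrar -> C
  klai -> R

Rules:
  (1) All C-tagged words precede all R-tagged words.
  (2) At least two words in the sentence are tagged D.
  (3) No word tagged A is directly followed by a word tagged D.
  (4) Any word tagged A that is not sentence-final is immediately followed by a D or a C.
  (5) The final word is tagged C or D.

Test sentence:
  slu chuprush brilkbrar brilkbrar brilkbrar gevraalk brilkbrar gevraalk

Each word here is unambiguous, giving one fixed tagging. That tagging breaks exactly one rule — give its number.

4

Fixed tagging: A N C C C D C D.
Applying the rules: R1 ✓, R2 ✓, R3 ✓, R4 ✗, R5 ✓.
Only rule 4 fails.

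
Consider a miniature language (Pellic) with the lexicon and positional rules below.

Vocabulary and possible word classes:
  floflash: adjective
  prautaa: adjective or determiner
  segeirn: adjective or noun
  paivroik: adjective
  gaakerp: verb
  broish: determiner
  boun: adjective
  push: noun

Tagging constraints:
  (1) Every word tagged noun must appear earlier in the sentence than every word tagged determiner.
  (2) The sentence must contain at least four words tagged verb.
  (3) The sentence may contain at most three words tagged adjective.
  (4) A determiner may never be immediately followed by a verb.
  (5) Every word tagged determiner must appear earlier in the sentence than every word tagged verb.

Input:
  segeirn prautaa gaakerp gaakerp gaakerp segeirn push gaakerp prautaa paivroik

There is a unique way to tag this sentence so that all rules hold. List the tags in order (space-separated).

noun adjective verb verb verb noun noun verb adjective adjective

Candidates per position — 1:segeirn {adjective,noun}; 2:prautaa {adjective,determiner}; 3:gaakerp {verb}; 4:gaakerp {verb}; 5:gaakerp {verb}; 6:segeirn {adjective,noun}; 7:push {noun}; 8:gaakerp {verb}; 9:prautaa {adjective,determiner}; 10:paivroik {adjective}.
Position 2: tagging it determiner would leave rule 1 unsatisfiable, so it must be adjective.
Position 9: tagging it determiner would leave rule 5 unsatisfiable, so it must be adjective.
Position 1: tagging it adjective would leave rule 3 unsatisfiable, so it must be noun.
Position 6: tagging it adjective would leave rule 3 unsatisfiable, so it must be noun.
That leaves exactly one tagging: noun adjective verb verb verb noun noun verb adjective adjective.
Check: rule 1 holds; rule 2 holds; rule 3 holds; rule 4 holds; rule 5 holds.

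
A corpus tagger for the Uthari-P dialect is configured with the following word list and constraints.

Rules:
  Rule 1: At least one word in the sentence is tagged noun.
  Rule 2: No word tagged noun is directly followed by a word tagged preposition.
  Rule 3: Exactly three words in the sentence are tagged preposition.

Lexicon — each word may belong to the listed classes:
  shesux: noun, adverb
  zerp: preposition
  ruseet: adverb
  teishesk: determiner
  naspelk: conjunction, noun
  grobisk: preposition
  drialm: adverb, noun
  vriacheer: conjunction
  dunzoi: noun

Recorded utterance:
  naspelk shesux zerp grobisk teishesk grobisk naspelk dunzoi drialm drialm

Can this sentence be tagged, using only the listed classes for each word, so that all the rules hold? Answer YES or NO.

YES

Candidates per position — 1:naspelk {conjunction,noun}; 2:shesux {noun,adverb}; 3:zerp {preposition}; 4:grobisk {preposition}; 5:teishesk {determiner}; 6:grobisk {preposition}; 7:naspelk {conjunction,noun}; 8:dunzoi {noun}; 9:drialm {adverb,noun}; 10:drialm {adverb,noun}.
One satisfying assignment: noun adverb preposition preposition determiner preposition conjunction noun adverb noun.
Verifying each rule — rule 1 satisfied; rule 2 satisfied; rule 3 satisfied.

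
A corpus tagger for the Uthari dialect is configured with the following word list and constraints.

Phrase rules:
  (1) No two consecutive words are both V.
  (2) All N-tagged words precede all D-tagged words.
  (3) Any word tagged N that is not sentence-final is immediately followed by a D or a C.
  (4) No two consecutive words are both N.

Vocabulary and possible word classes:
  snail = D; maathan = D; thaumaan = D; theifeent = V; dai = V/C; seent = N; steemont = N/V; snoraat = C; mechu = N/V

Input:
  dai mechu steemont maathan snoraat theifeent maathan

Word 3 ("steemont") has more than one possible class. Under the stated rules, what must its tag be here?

Candidates per position — 1:dai {V,C}; 2:mechu {N,V}; 3:steemont {N,V}; 4:maathan {D}; 5:snoraat {C}; 6:theifeent {V}; 7:maathan {D}.
At position 2, choosing N makes rule 3 impossible to satisfy; hence V.
At position 3, choosing V makes rule 1 impossible to satisfy; hence N.
At position 1, choosing V makes rule 1 impossible to satisfy; hence C.
The only consistent sequence is: C V N D C V D.
Verifying each rule — rule 1 holds; rule 2 holds; rule 3 holds; rule 4 holds.

N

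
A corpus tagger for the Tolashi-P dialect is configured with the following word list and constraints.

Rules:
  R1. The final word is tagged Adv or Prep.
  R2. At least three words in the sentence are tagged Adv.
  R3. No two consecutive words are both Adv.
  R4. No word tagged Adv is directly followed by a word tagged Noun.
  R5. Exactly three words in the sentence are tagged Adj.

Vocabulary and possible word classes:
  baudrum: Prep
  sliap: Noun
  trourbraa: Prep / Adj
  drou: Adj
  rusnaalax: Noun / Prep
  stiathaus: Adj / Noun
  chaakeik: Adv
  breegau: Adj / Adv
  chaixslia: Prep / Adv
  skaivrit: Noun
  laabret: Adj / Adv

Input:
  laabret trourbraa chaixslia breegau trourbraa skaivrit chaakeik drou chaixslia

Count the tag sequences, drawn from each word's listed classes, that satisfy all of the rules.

Candidates per position — 1:laabret {Adj,Adv}; 2:trourbraa {Prep,Adj}; 3:chaixslia {Prep,Adv}; 4:breegau {Adj,Adv}; 5:trourbraa {Prep,Adj}; 6:skaivrit {Noun}; 7:chaakeik {Adv}; 8:drou {Adj}; 9:chaixslia {Prep,Adv}.
There are 64 candidate sequences in total.
Checking each against the rules leaves 11 sequences.
Count = 11.

11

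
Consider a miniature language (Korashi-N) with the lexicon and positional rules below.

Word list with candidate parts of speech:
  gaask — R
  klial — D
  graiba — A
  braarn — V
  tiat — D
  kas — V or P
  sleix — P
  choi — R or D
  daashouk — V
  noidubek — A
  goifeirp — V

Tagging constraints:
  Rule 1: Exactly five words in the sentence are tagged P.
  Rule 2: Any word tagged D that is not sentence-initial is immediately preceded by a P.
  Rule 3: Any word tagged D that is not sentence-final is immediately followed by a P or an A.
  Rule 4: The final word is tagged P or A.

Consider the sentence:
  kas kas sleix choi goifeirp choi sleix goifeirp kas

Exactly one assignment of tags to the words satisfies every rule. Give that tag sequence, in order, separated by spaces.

P P P R V R P V P

Candidates per position — 1:kas {V,P}; 2:kas {V,P}; 3:sleix {P}; 4:choi {R,D}; 5:goifeirp {V}; 6:choi {R,D}; 7:sleix {P}; 8:goifeirp {V}; 9:kas {V,P}.
Word 1 cannot be V — rule 1 would then fail for every completion. It is P.
Word 2 cannot be V — rule 1 would then fail for every completion. It is P.
Word 4 cannot be D — rule 3 would then fail for every completion. It is R.
Word 6 cannot be D — rule 2 would then fail for every completion. It is R.
Word 9 cannot be V — rule 1 would then fail for every completion. It is P.
The only consistent sequence is: P P P R V R P V P.
Check: rule 1 ok; rule 2 ok; rule 3 ok; rule 4 ok.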